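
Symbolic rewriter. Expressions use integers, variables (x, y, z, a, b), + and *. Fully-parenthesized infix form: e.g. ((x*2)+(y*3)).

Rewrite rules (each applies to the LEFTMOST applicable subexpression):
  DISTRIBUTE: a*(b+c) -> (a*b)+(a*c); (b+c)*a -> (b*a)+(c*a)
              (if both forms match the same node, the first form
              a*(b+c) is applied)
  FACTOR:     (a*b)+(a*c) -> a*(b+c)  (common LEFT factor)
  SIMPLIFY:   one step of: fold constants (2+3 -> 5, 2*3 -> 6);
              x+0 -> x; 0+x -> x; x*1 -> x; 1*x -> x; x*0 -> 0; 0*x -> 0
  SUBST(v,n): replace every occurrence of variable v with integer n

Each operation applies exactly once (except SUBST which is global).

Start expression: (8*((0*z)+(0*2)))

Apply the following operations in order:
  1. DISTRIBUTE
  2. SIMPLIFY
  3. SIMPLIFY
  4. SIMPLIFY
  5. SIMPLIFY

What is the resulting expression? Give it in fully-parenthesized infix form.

Answer: (8*0)

Derivation:
Start: (8*((0*z)+(0*2)))
Apply DISTRIBUTE at root (target: (8*((0*z)+(0*2)))): (8*((0*z)+(0*2))) -> ((8*(0*z))+(8*(0*2)))
Apply SIMPLIFY at LR (target: (0*z)): ((8*(0*z))+(8*(0*2))) -> ((8*0)+(8*(0*2)))
Apply SIMPLIFY at L (target: (8*0)): ((8*0)+(8*(0*2))) -> (0+(8*(0*2)))
Apply SIMPLIFY at root (target: (0+(8*(0*2)))): (0+(8*(0*2))) -> (8*(0*2))
Apply SIMPLIFY at R (target: (0*2)): (8*(0*2)) -> (8*0)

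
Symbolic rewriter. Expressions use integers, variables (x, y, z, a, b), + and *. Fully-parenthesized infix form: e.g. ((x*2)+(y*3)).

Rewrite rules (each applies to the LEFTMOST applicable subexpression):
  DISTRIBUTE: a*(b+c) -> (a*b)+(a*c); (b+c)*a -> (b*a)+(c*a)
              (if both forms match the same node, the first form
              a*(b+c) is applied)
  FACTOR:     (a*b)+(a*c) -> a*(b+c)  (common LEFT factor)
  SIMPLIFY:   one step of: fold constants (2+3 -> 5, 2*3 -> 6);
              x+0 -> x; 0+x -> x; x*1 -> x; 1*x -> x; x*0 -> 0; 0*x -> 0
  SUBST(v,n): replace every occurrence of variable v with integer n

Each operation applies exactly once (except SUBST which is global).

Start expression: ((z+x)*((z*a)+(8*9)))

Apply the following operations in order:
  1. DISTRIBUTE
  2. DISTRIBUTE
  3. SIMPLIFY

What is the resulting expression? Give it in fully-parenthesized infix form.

Start: ((z+x)*((z*a)+(8*9)))
Apply DISTRIBUTE at root (target: ((z+x)*((z*a)+(8*9)))): ((z+x)*((z*a)+(8*9))) -> (((z+x)*(z*a))+((z+x)*(8*9)))
Apply DISTRIBUTE at L (target: ((z+x)*(z*a))): (((z+x)*(z*a))+((z+x)*(8*9))) -> (((z*(z*a))+(x*(z*a)))+((z+x)*(8*9)))
Apply SIMPLIFY at RR (target: (8*9)): (((z*(z*a))+(x*(z*a)))+((z+x)*(8*9))) -> (((z*(z*a))+(x*(z*a)))+((z+x)*72))

Answer: (((z*(z*a))+(x*(z*a)))+((z+x)*72))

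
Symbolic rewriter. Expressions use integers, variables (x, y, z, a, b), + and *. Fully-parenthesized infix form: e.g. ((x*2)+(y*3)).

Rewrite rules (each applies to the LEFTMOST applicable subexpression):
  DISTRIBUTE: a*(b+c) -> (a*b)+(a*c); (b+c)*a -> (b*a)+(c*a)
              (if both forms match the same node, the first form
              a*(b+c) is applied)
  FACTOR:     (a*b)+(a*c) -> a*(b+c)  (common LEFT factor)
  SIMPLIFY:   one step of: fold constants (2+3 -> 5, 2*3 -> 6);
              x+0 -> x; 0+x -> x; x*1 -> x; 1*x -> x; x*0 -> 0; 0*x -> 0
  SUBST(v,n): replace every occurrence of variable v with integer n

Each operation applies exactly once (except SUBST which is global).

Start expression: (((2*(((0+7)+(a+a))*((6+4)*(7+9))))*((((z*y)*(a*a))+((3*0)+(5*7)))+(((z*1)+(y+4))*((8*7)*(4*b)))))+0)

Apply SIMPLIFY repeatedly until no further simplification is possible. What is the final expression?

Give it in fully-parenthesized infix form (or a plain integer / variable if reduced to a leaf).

Start: (((2*(((0+7)+(a+a))*((6+4)*(7+9))))*((((z*y)*(a*a))+((3*0)+(5*7)))+(((z*1)+(y+4))*((8*7)*(4*b)))))+0)
Step 1: at root: (((2*(((0+7)+(a+a))*((6+4)*(7+9))))*((((z*y)*(a*a))+((3*0)+(5*7)))+(((z*1)+(y+4))*((8*7)*(4*b)))))+0) -> ((2*(((0+7)+(a+a))*((6+4)*(7+9))))*((((z*y)*(a*a))+((3*0)+(5*7)))+(((z*1)+(y+4))*((8*7)*(4*b))))); overall: (((2*(((0+7)+(a+a))*((6+4)*(7+9))))*((((z*y)*(a*a))+((3*0)+(5*7)))+(((z*1)+(y+4))*((8*7)*(4*b)))))+0) -> ((2*(((0+7)+(a+a))*((6+4)*(7+9))))*((((z*y)*(a*a))+((3*0)+(5*7)))+(((z*1)+(y+4))*((8*7)*(4*b)))))
Step 2: at LRLL: (0+7) -> 7; overall: ((2*(((0+7)+(a+a))*((6+4)*(7+9))))*((((z*y)*(a*a))+((3*0)+(5*7)))+(((z*1)+(y+4))*((8*7)*(4*b))))) -> ((2*((7+(a+a))*((6+4)*(7+9))))*((((z*y)*(a*a))+((3*0)+(5*7)))+(((z*1)+(y+4))*((8*7)*(4*b)))))
Step 3: at LRRL: (6+4) -> 10; overall: ((2*((7+(a+a))*((6+4)*(7+9))))*((((z*y)*(a*a))+((3*0)+(5*7)))+(((z*1)+(y+4))*((8*7)*(4*b))))) -> ((2*((7+(a+a))*(10*(7+9))))*((((z*y)*(a*a))+((3*0)+(5*7)))+(((z*1)+(y+4))*((8*7)*(4*b)))))
Step 4: at LRRR: (7+9) -> 16; overall: ((2*((7+(a+a))*(10*(7+9))))*((((z*y)*(a*a))+((3*0)+(5*7)))+(((z*1)+(y+4))*((8*7)*(4*b))))) -> ((2*((7+(a+a))*(10*16)))*((((z*y)*(a*a))+((3*0)+(5*7)))+(((z*1)+(y+4))*((8*7)*(4*b)))))
Step 5: at LRR: (10*16) -> 160; overall: ((2*((7+(a+a))*(10*16)))*((((z*y)*(a*a))+((3*0)+(5*7)))+(((z*1)+(y+4))*((8*7)*(4*b))))) -> ((2*((7+(a+a))*160))*((((z*y)*(a*a))+((3*0)+(5*7)))+(((z*1)+(y+4))*((8*7)*(4*b)))))
Step 6: at RLRL: (3*0) -> 0; overall: ((2*((7+(a+a))*160))*((((z*y)*(a*a))+((3*0)+(5*7)))+(((z*1)+(y+4))*((8*7)*(4*b))))) -> ((2*((7+(a+a))*160))*((((z*y)*(a*a))+(0+(5*7)))+(((z*1)+(y+4))*((8*7)*(4*b)))))
Step 7: at RLR: (0+(5*7)) -> (5*7); overall: ((2*((7+(a+a))*160))*((((z*y)*(a*a))+(0+(5*7)))+(((z*1)+(y+4))*((8*7)*(4*b))))) -> ((2*((7+(a+a))*160))*((((z*y)*(a*a))+(5*7))+(((z*1)+(y+4))*((8*7)*(4*b)))))
Step 8: at RLR: (5*7) -> 35; overall: ((2*((7+(a+a))*160))*((((z*y)*(a*a))+(5*7))+(((z*1)+(y+4))*((8*7)*(4*b))))) -> ((2*((7+(a+a))*160))*((((z*y)*(a*a))+35)+(((z*1)+(y+4))*((8*7)*(4*b)))))
Step 9: at RRLL: (z*1) -> z; overall: ((2*((7+(a+a))*160))*((((z*y)*(a*a))+35)+(((z*1)+(y+4))*((8*7)*(4*b))))) -> ((2*((7+(a+a))*160))*((((z*y)*(a*a))+35)+((z+(y+4))*((8*7)*(4*b)))))
Step 10: at RRRL: (8*7) -> 56; overall: ((2*((7+(a+a))*160))*((((z*y)*(a*a))+35)+((z+(y+4))*((8*7)*(4*b))))) -> ((2*((7+(a+a))*160))*((((z*y)*(a*a))+35)+((z+(y+4))*(56*(4*b)))))
Fixed point: ((2*((7+(a+a))*160))*((((z*y)*(a*a))+35)+((z+(y+4))*(56*(4*b)))))

Answer: ((2*((7+(a+a))*160))*((((z*y)*(a*a))+35)+((z+(y+4))*(56*(4*b)))))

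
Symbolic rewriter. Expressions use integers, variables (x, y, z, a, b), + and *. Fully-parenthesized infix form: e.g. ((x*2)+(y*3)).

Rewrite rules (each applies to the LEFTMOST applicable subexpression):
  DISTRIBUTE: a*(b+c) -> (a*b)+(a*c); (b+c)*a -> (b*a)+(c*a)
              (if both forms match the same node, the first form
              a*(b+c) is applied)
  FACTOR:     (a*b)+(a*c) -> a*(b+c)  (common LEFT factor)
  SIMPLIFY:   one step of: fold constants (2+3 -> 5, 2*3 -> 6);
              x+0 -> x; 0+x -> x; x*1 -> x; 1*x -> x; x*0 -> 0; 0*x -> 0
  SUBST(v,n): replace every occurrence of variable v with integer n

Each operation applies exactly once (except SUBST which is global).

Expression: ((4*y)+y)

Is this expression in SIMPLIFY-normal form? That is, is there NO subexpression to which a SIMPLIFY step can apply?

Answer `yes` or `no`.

Answer: yes

Derivation:
Expression: ((4*y)+y)
Scanning for simplifiable subexpressions (pre-order)...
  at root: ((4*y)+y) (not simplifiable)
  at L: (4*y) (not simplifiable)
Result: no simplifiable subexpression found -> normal form.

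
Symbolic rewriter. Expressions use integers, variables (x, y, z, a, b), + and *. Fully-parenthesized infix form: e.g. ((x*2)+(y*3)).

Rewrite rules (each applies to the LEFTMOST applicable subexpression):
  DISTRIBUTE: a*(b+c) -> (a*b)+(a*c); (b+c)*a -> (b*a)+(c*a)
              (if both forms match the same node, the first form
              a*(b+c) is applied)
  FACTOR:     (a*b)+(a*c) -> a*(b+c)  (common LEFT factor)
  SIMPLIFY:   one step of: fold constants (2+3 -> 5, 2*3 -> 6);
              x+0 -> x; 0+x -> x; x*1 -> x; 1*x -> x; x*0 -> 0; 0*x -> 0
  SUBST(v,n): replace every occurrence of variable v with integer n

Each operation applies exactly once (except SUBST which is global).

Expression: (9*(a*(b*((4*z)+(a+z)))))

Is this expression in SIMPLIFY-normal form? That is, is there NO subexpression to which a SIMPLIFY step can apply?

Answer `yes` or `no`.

Expression: (9*(a*(b*((4*z)+(a+z)))))
Scanning for simplifiable subexpressions (pre-order)...
  at root: (9*(a*(b*((4*z)+(a+z))))) (not simplifiable)
  at R: (a*(b*((4*z)+(a+z)))) (not simplifiable)
  at RR: (b*((4*z)+(a+z))) (not simplifiable)
  at RRR: ((4*z)+(a+z)) (not simplifiable)
  at RRRL: (4*z) (not simplifiable)
  at RRRR: (a+z) (not simplifiable)
Result: no simplifiable subexpression found -> normal form.

Answer: yes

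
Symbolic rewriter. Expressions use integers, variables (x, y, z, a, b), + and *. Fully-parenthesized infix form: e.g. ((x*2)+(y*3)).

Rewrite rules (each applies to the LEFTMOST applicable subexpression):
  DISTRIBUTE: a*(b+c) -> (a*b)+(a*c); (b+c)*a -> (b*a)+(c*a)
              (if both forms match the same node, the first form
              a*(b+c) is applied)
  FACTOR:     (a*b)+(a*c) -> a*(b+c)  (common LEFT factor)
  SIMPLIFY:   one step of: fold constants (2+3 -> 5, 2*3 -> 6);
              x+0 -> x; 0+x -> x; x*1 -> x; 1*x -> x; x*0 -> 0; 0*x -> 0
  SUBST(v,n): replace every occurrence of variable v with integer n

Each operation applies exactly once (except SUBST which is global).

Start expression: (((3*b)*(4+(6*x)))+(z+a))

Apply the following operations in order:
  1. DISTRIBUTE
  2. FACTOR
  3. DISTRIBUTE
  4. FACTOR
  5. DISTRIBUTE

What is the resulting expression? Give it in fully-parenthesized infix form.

Start: (((3*b)*(4+(6*x)))+(z+a))
Apply DISTRIBUTE at L (target: ((3*b)*(4+(6*x)))): (((3*b)*(4+(6*x)))+(z+a)) -> ((((3*b)*4)+((3*b)*(6*x)))+(z+a))
Apply FACTOR at L (target: (((3*b)*4)+((3*b)*(6*x)))): ((((3*b)*4)+((3*b)*(6*x)))+(z+a)) -> (((3*b)*(4+(6*x)))+(z+a))
Apply DISTRIBUTE at L (target: ((3*b)*(4+(6*x)))): (((3*b)*(4+(6*x)))+(z+a)) -> ((((3*b)*4)+((3*b)*(6*x)))+(z+a))
Apply FACTOR at L (target: (((3*b)*4)+((3*b)*(6*x)))): ((((3*b)*4)+((3*b)*(6*x)))+(z+a)) -> (((3*b)*(4+(6*x)))+(z+a))
Apply DISTRIBUTE at L (target: ((3*b)*(4+(6*x)))): (((3*b)*(4+(6*x)))+(z+a)) -> ((((3*b)*4)+((3*b)*(6*x)))+(z+a))

Answer: ((((3*b)*4)+((3*b)*(6*x)))+(z+a))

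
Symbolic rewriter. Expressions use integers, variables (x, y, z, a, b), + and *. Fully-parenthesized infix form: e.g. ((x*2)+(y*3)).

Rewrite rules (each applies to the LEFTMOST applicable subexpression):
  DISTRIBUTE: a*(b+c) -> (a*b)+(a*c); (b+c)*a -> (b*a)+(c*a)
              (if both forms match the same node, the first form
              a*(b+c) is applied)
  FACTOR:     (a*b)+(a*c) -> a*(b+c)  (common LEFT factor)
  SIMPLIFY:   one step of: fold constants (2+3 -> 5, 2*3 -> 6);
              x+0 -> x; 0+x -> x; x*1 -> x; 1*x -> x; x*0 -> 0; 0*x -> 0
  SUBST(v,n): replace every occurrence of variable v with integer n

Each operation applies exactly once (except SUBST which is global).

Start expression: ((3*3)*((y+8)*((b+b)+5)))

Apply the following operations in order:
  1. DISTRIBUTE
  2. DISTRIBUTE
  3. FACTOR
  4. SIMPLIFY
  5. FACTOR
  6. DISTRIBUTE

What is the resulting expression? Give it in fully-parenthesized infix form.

Start: ((3*3)*((y+8)*((b+b)+5)))
Apply DISTRIBUTE at R (target: ((y+8)*((b+b)+5))): ((3*3)*((y+8)*((b+b)+5))) -> ((3*3)*(((y+8)*(b+b))+((y+8)*5)))
Apply DISTRIBUTE at root (target: ((3*3)*(((y+8)*(b+b))+((y+8)*5)))): ((3*3)*(((y+8)*(b+b))+((y+8)*5))) -> (((3*3)*((y+8)*(b+b)))+((3*3)*((y+8)*5)))
Apply FACTOR at root (target: (((3*3)*((y+8)*(b+b)))+((3*3)*((y+8)*5)))): (((3*3)*((y+8)*(b+b)))+((3*3)*((y+8)*5))) -> ((3*3)*(((y+8)*(b+b))+((y+8)*5)))
Apply SIMPLIFY at L (target: (3*3)): ((3*3)*(((y+8)*(b+b))+((y+8)*5))) -> (9*(((y+8)*(b+b))+((y+8)*5)))
Apply FACTOR at R (target: (((y+8)*(b+b))+((y+8)*5))): (9*(((y+8)*(b+b))+((y+8)*5))) -> (9*((y+8)*((b+b)+5)))
Apply DISTRIBUTE at R (target: ((y+8)*((b+b)+5))): (9*((y+8)*((b+b)+5))) -> (9*(((y+8)*(b+b))+((y+8)*5)))

Answer: (9*(((y+8)*(b+b))+((y+8)*5)))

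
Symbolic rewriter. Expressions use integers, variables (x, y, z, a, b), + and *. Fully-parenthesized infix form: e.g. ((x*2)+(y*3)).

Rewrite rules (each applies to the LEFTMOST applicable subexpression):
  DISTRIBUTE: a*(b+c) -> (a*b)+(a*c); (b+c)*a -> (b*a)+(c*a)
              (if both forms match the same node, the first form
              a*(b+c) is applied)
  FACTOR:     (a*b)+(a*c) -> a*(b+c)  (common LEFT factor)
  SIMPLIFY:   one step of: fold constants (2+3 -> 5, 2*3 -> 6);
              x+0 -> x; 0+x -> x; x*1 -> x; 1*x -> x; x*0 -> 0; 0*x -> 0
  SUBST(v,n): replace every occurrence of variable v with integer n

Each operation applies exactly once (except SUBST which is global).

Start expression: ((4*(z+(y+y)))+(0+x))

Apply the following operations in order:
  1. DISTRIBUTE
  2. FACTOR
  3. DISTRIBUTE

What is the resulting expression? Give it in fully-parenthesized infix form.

Start: ((4*(z+(y+y)))+(0+x))
Apply DISTRIBUTE at L (target: (4*(z+(y+y)))): ((4*(z+(y+y)))+(0+x)) -> (((4*z)+(4*(y+y)))+(0+x))
Apply FACTOR at L (target: ((4*z)+(4*(y+y)))): (((4*z)+(4*(y+y)))+(0+x)) -> ((4*(z+(y+y)))+(0+x))
Apply DISTRIBUTE at L (target: (4*(z+(y+y)))): ((4*(z+(y+y)))+(0+x)) -> (((4*z)+(4*(y+y)))+(0+x))

Answer: (((4*z)+(4*(y+y)))+(0+x))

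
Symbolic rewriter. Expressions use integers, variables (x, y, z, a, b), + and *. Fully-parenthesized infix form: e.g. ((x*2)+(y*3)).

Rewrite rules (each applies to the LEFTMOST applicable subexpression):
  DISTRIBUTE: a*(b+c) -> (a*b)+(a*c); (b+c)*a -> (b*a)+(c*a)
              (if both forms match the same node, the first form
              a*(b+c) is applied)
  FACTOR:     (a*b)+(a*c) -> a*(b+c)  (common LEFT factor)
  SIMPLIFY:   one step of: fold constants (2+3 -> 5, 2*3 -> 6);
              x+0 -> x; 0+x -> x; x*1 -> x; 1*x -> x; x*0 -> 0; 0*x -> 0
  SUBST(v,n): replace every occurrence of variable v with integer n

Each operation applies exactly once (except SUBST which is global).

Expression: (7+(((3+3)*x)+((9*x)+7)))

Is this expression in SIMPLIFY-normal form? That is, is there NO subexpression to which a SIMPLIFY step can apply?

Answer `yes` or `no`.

Expression: (7+(((3+3)*x)+((9*x)+7)))
Scanning for simplifiable subexpressions (pre-order)...
  at root: (7+(((3+3)*x)+((9*x)+7))) (not simplifiable)
  at R: (((3+3)*x)+((9*x)+7)) (not simplifiable)
  at RL: ((3+3)*x) (not simplifiable)
  at RLL: (3+3) (SIMPLIFIABLE)
  at RR: ((9*x)+7) (not simplifiable)
  at RRL: (9*x) (not simplifiable)
Found simplifiable subexpr at path RLL: (3+3)
One SIMPLIFY step would give: (7+((6*x)+((9*x)+7)))
-> NOT in normal form.

Answer: no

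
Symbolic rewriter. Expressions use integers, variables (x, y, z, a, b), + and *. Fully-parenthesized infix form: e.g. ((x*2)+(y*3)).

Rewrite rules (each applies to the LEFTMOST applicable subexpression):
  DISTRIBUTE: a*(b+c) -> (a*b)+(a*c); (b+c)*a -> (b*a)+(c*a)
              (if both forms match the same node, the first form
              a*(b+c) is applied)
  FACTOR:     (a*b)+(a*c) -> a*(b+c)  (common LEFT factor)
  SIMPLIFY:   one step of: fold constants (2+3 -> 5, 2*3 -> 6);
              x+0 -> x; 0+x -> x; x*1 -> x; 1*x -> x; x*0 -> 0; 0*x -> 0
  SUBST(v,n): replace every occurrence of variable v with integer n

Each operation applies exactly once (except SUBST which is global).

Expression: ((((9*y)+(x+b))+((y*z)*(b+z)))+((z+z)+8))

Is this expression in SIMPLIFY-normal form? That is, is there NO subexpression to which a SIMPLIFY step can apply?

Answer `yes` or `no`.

Answer: yes

Derivation:
Expression: ((((9*y)+(x+b))+((y*z)*(b+z)))+((z+z)+8))
Scanning for simplifiable subexpressions (pre-order)...
  at root: ((((9*y)+(x+b))+((y*z)*(b+z)))+((z+z)+8)) (not simplifiable)
  at L: (((9*y)+(x+b))+((y*z)*(b+z))) (not simplifiable)
  at LL: ((9*y)+(x+b)) (not simplifiable)
  at LLL: (9*y) (not simplifiable)
  at LLR: (x+b) (not simplifiable)
  at LR: ((y*z)*(b+z)) (not simplifiable)
  at LRL: (y*z) (not simplifiable)
  at LRR: (b+z) (not simplifiable)
  at R: ((z+z)+8) (not simplifiable)
  at RL: (z+z) (not simplifiable)
Result: no simplifiable subexpression found -> normal form.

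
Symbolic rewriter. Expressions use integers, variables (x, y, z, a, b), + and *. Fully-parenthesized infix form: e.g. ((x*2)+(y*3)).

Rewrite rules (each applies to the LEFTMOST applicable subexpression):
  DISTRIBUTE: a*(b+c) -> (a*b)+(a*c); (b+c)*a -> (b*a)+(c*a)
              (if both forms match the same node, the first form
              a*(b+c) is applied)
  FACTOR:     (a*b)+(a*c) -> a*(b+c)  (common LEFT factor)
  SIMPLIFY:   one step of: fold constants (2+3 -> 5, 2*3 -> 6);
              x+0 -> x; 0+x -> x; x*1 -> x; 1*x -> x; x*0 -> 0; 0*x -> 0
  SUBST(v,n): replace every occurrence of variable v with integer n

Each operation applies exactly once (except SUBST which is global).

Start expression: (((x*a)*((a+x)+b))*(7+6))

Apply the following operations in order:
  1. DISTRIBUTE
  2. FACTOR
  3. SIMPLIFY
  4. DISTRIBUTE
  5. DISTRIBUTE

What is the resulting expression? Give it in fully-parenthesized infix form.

Start: (((x*a)*((a+x)+b))*(7+6))
Apply DISTRIBUTE at root (target: (((x*a)*((a+x)+b))*(7+6))): (((x*a)*((a+x)+b))*(7+6)) -> ((((x*a)*((a+x)+b))*7)+(((x*a)*((a+x)+b))*6))
Apply FACTOR at root (target: ((((x*a)*((a+x)+b))*7)+(((x*a)*((a+x)+b))*6))): ((((x*a)*((a+x)+b))*7)+(((x*a)*((a+x)+b))*6)) -> (((x*a)*((a+x)+b))*(7+6))
Apply SIMPLIFY at R (target: (7+6)): (((x*a)*((a+x)+b))*(7+6)) -> (((x*a)*((a+x)+b))*13)
Apply DISTRIBUTE at L (target: ((x*a)*((a+x)+b))): (((x*a)*((a+x)+b))*13) -> ((((x*a)*(a+x))+((x*a)*b))*13)
Apply DISTRIBUTE at root (target: ((((x*a)*(a+x))+((x*a)*b))*13)): ((((x*a)*(a+x))+((x*a)*b))*13) -> ((((x*a)*(a+x))*13)+(((x*a)*b)*13))

Answer: ((((x*a)*(a+x))*13)+(((x*a)*b)*13))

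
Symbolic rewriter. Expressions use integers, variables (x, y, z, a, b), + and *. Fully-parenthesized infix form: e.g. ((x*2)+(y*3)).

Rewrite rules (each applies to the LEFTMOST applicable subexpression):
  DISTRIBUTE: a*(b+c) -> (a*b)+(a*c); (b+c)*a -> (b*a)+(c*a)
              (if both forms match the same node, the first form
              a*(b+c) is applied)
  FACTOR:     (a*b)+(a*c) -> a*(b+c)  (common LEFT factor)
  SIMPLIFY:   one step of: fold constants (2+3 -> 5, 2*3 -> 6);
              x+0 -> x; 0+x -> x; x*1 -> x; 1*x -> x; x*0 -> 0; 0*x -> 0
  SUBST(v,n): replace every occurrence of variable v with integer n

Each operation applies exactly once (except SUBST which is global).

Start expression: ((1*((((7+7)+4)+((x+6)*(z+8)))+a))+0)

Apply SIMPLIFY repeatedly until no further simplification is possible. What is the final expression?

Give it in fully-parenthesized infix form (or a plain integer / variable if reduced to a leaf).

Answer: ((18+((x+6)*(z+8)))+a)

Derivation:
Start: ((1*((((7+7)+4)+((x+6)*(z+8)))+a))+0)
Step 1: at root: ((1*((((7+7)+4)+((x+6)*(z+8)))+a))+0) -> (1*((((7+7)+4)+((x+6)*(z+8)))+a)); overall: ((1*((((7+7)+4)+((x+6)*(z+8)))+a))+0) -> (1*((((7+7)+4)+((x+6)*(z+8)))+a))
Step 2: at root: (1*((((7+7)+4)+((x+6)*(z+8)))+a)) -> ((((7+7)+4)+((x+6)*(z+8)))+a); overall: (1*((((7+7)+4)+((x+6)*(z+8)))+a)) -> ((((7+7)+4)+((x+6)*(z+8)))+a)
Step 3: at LLL: (7+7) -> 14; overall: ((((7+7)+4)+((x+6)*(z+8)))+a) -> (((14+4)+((x+6)*(z+8)))+a)
Step 4: at LL: (14+4) -> 18; overall: (((14+4)+((x+6)*(z+8)))+a) -> ((18+((x+6)*(z+8)))+a)
Fixed point: ((18+((x+6)*(z+8)))+a)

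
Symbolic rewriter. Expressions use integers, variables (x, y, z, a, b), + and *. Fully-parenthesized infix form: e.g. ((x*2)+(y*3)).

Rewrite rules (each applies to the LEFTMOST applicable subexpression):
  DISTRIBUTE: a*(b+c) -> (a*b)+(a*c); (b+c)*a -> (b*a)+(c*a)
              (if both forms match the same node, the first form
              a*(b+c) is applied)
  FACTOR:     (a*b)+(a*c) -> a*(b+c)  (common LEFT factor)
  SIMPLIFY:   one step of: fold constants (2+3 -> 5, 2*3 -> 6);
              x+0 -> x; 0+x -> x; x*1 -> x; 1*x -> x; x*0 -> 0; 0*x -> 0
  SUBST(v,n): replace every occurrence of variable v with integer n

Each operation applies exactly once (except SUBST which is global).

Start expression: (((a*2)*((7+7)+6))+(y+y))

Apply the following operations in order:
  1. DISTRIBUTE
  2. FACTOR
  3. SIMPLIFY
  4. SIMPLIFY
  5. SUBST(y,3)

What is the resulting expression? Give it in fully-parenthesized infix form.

Answer: (((a*2)*20)+(3+3))

Derivation:
Start: (((a*2)*((7+7)+6))+(y+y))
Apply DISTRIBUTE at L (target: ((a*2)*((7+7)+6))): (((a*2)*((7+7)+6))+(y+y)) -> ((((a*2)*(7+7))+((a*2)*6))+(y+y))
Apply FACTOR at L (target: (((a*2)*(7+7))+((a*2)*6))): ((((a*2)*(7+7))+((a*2)*6))+(y+y)) -> (((a*2)*((7+7)+6))+(y+y))
Apply SIMPLIFY at LRL (target: (7+7)): (((a*2)*((7+7)+6))+(y+y)) -> (((a*2)*(14+6))+(y+y))
Apply SIMPLIFY at LR (target: (14+6)): (((a*2)*(14+6))+(y+y)) -> (((a*2)*20)+(y+y))
Apply SUBST(y,3): (((a*2)*20)+(y+y)) -> (((a*2)*20)+(3+3))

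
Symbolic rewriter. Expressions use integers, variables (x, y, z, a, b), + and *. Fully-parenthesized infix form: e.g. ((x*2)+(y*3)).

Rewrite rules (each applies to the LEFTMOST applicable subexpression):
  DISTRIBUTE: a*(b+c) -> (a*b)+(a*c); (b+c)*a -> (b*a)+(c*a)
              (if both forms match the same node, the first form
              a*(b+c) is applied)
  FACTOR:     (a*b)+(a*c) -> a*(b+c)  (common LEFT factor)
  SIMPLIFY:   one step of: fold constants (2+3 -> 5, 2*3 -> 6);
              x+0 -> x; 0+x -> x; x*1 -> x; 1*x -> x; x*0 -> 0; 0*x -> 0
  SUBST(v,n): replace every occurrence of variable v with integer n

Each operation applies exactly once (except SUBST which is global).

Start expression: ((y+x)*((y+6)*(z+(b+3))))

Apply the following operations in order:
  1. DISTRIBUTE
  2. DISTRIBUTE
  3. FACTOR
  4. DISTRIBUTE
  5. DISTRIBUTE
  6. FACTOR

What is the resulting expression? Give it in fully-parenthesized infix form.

Answer: ((y*(((y+6)*z)+((y+6)*(b+3))))+(x*((y+6)*(z+(b+3)))))

Derivation:
Start: ((y+x)*((y+6)*(z+(b+3))))
Apply DISTRIBUTE at root (target: ((y+x)*((y+6)*(z+(b+3))))): ((y+x)*((y+6)*(z+(b+3)))) -> ((y*((y+6)*(z+(b+3))))+(x*((y+6)*(z+(b+3)))))
Apply DISTRIBUTE at LR (target: ((y+6)*(z+(b+3)))): ((y*((y+6)*(z+(b+3))))+(x*((y+6)*(z+(b+3))))) -> ((y*(((y+6)*z)+((y+6)*(b+3))))+(x*((y+6)*(z+(b+3)))))
Apply FACTOR at LR (target: (((y+6)*z)+((y+6)*(b+3)))): ((y*(((y+6)*z)+((y+6)*(b+3))))+(x*((y+6)*(z+(b+3))))) -> ((y*((y+6)*(z+(b+3))))+(x*((y+6)*(z+(b+3)))))
Apply DISTRIBUTE at LR (target: ((y+6)*(z+(b+3)))): ((y*((y+6)*(z+(b+3))))+(x*((y+6)*(z+(b+3))))) -> ((y*(((y+6)*z)+((y+6)*(b+3))))+(x*((y+6)*(z+(b+3)))))
Apply DISTRIBUTE at L (target: (y*(((y+6)*z)+((y+6)*(b+3))))): ((y*(((y+6)*z)+((y+6)*(b+3))))+(x*((y+6)*(z+(b+3))))) -> (((y*((y+6)*z))+(y*((y+6)*(b+3))))+(x*((y+6)*(z+(b+3)))))
Apply FACTOR at L (target: ((y*((y+6)*z))+(y*((y+6)*(b+3))))): (((y*((y+6)*z))+(y*((y+6)*(b+3))))+(x*((y+6)*(z+(b+3))))) -> ((y*(((y+6)*z)+((y+6)*(b+3))))+(x*((y+6)*(z+(b+3)))))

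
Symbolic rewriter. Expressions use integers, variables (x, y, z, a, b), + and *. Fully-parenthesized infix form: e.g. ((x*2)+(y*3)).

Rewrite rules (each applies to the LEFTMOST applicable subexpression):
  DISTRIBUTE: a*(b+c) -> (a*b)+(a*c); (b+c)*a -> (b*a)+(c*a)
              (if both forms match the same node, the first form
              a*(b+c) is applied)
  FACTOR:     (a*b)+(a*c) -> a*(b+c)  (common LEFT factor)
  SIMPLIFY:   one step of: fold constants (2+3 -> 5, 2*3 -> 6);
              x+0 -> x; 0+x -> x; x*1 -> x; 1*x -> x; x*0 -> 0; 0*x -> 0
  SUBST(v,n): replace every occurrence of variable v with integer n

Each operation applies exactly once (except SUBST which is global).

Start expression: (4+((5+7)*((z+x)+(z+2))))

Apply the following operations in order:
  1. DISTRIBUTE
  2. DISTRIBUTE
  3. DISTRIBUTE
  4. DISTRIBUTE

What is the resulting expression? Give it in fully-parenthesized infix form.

Answer: (4+((((5*z)+(7*z))+((5*x)+(7*x)))+((5+7)*(z+2))))

Derivation:
Start: (4+((5+7)*((z+x)+(z+2))))
Apply DISTRIBUTE at R (target: ((5+7)*((z+x)+(z+2)))): (4+((5+7)*((z+x)+(z+2)))) -> (4+(((5+7)*(z+x))+((5+7)*(z+2))))
Apply DISTRIBUTE at RL (target: ((5+7)*(z+x))): (4+(((5+7)*(z+x))+((5+7)*(z+2)))) -> (4+((((5+7)*z)+((5+7)*x))+((5+7)*(z+2))))
Apply DISTRIBUTE at RLL (target: ((5+7)*z)): (4+((((5+7)*z)+((5+7)*x))+((5+7)*(z+2)))) -> (4+((((5*z)+(7*z))+((5+7)*x))+((5+7)*(z+2))))
Apply DISTRIBUTE at RLR (target: ((5+7)*x)): (4+((((5*z)+(7*z))+((5+7)*x))+((5+7)*(z+2)))) -> (4+((((5*z)+(7*z))+((5*x)+(7*x)))+((5+7)*(z+2))))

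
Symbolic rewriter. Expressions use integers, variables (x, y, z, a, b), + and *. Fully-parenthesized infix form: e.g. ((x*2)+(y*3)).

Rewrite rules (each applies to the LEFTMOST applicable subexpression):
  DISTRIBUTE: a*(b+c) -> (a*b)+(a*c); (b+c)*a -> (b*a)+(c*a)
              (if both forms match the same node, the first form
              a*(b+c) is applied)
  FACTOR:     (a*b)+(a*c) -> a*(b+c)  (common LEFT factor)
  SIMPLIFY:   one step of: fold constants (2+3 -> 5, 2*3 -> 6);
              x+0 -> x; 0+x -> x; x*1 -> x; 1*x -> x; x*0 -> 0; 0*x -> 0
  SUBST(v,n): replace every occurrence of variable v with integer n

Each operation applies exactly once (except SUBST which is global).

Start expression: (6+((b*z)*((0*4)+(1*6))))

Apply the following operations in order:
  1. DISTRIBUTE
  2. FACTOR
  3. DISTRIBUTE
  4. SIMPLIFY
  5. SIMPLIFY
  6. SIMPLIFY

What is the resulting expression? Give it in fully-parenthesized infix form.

Start: (6+((b*z)*((0*4)+(1*6))))
Apply DISTRIBUTE at R (target: ((b*z)*((0*4)+(1*6)))): (6+((b*z)*((0*4)+(1*6)))) -> (6+(((b*z)*(0*4))+((b*z)*(1*6))))
Apply FACTOR at R (target: (((b*z)*(0*4))+((b*z)*(1*6)))): (6+(((b*z)*(0*4))+((b*z)*(1*6)))) -> (6+((b*z)*((0*4)+(1*6))))
Apply DISTRIBUTE at R (target: ((b*z)*((0*4)+(1*6)))): (6+((b*z)*((0*4)+(1*6)))) -> (6+(((b*z)*(0*4))+((b*z)*(1*6))))
Apply SIMPLIFY at RLR (target: (0*4)): (6+(((b*z)*(0*4))+((b*z)*(1*6)))) -> (6+(((b*z)*0)+((b*z)*(1*6))))
Apply SIMPLIFY at RL (target: ((b*z)*0)): (6+(((b*z)*0)+((b*z)*(1*6)))) -> (6+(0+((b*z)*(1*6))))
Apply SIMPLIFY at R (target: (0+((b*z)*(1*6)))): (6+(0+((b*z)*(1*6)))) -> (6+((b*z)*(1*6)))

Answer: (6+((b*z)*(1*6)))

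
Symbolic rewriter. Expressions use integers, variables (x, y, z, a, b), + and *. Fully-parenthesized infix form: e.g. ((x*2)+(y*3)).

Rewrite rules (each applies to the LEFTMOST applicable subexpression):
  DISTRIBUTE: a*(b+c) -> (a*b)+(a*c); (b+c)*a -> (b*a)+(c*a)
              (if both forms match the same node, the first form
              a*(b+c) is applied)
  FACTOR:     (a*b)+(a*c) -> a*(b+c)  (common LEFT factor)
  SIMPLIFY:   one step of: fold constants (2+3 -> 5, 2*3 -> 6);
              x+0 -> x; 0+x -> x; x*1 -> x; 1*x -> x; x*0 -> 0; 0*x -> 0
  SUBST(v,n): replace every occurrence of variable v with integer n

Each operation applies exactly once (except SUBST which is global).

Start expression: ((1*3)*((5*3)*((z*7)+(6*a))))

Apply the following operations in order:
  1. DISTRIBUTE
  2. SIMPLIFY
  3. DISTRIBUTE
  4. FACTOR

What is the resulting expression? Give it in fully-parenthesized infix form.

Answer: (3*(((5*3)*(z*7))+((5*3)*(6*a))))

Derivation:
Start: ((1*3)*((5*3)*((z*7)+(6*a))))
Apply DISTRIBUTE at R (target: ((5*3)*((z*7)+(6*a)))): ((1*3)*((5*3)*((z*7)+(6*a)))) -> ((1*3)*(((5*3)*(z*7))+((5*3)*(6*a))))
Apply SIMPLIFY at L (target: (1*3)): ((1*3)*(((5*3)*(z*7))+((5*3)*(6*a)))) -> (3*(((5*3)*(z*7))+((5*3)*(6*a))))
Apply DISTRIBUTE at root (target: (3*(((5*3)*(z*7))+((5*3)*(6*a))))): (3*(((5*3)*(z*7))+((5*3)*(6*a)))) -> ((3*((5*3)*(z*7)))+(3*((5*3)*(6*a))))
Apply FACTOR at root (target: ((3*((5*3)*(z*7)))+(3*((5*3)*(6*a))))): ((3*((5*3)*(z*7)))+(3*((5*3)*(6*a)))) -> (3*(((5*3)*(z*7))+((5*3)*(6*a))))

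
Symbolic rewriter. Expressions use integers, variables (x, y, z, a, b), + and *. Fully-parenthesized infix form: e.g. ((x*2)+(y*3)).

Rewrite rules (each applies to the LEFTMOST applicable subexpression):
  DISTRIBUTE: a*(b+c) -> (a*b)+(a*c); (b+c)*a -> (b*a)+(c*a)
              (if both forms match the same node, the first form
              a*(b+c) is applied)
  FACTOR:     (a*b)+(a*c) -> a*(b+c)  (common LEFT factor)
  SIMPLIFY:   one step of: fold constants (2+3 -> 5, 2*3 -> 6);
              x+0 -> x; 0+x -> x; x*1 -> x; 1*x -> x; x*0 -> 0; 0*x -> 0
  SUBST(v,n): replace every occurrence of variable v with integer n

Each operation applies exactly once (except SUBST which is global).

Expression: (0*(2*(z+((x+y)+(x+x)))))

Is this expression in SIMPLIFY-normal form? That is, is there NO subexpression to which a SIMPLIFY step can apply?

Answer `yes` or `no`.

Expression: (0*(2*(z+((x+y)+(x+x)))))
Scanning for simplifiable subexpressions (pre-order)...
  at root: (0*(2*(z+((x+y)+(x+x))))) (SIMPLIFIABLE)
  at R: (2*(z+((x+y)+(x+x)))) (not simplifiable)
  at RR: (z+((x+y)+(x+x))) (not simplifiable)
  at RRR: ((x+y)+(x+x)) (not simplifiable)
  at RRRL: (x+y) (not simplifiable)
  at RRRR: (x+x) (not simplifiable)
Found simplifiable subexpr at path root: (0*(2*(z+((x+y)+(x+x)))))
One SIMPLIFY step would give: 0
-> NOT in normal form.

Answer: no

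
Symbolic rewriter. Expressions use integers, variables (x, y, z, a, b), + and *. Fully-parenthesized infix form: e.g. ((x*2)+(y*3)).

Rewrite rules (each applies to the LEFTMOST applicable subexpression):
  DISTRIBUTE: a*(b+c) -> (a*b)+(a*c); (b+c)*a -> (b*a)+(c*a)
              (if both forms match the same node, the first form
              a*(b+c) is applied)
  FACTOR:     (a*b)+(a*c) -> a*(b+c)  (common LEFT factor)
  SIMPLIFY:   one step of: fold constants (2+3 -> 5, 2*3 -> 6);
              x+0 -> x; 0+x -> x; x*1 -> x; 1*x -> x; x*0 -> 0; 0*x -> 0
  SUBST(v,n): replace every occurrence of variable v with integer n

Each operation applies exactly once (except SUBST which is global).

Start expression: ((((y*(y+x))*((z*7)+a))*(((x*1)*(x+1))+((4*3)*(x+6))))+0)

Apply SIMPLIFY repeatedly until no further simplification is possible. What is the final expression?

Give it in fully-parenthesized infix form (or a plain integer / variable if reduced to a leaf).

Start: ((((y*(y+x))*((z*7)+a))*(((x*1)*(x+1))+((4*3)*(x+6))))+0)
Step 1: at root: ((((y*(y+x))*((z*7)+a))*(((x*1)*(x+1))+((4*3)*(x+6))))+0) -> (((y*(y+x))*((z*7)+a))*(((x*1)*(x+1))+((4*3)*(x+6)))); overall: ((((y*(y+x))*((z*7)+a))*(((x*1)*(x+1))+((4*3)*(x+6))))+0) -> (((y*(y+x))*((z*7)+a))*(((x*1)*(x+1))+((4*3)*(x+6))))
Step 2: at RLL: (x*1) -> x; overall: (((y*(y+x))*((z*7)+a))*(((x*1)*(x+1))+((4*3)*(x+6)))) -> (((y*(y+x))*((z*7)+a))*((x*(x+1))+((4*3)*(x+6))))
Step 3: at RRL: (4*3) -> 12; overall: (((y*(y+x))*((z*7)+a))*((x*(x+1))+((4*3)*(x+6)))) -> (((y*(y+x))*((z*7)+a))*((x*(x+1))+(12*(x+6))))
Fixed point: (((y*(y+x))*((z*7)+a))*((x*(x+1))+(12*(x+6))))

Answer: (((y*(y+x))*((z*7)+a))*((x*(x+1))+(12*(x+6))))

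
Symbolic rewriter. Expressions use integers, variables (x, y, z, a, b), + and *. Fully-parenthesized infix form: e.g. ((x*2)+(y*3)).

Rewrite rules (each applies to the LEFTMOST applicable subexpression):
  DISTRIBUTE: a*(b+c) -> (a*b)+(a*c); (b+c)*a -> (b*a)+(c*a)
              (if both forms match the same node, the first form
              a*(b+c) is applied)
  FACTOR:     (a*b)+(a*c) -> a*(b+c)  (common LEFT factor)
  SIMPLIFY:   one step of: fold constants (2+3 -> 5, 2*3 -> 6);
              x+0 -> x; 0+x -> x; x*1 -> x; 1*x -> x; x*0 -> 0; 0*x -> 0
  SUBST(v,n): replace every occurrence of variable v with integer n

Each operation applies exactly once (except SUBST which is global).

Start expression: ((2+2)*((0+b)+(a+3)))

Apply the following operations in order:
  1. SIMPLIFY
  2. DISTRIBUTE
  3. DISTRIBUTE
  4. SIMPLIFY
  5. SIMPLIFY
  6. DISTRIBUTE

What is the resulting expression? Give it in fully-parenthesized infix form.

Answer: ((4*b)+((4*a)+(4*3)))

Derivation:
Start: ((2+2)*((0+b)+(a+3)))
Apply SIMPLIFY at L (target: (2+2)): ((2+2)*((0+b)+(a+3))) -> (4*((0+b)+(a+3)))
Apply DISTRIBUTE at root (target: (4*((0+b)+(a+3)))): (4*((0+b)+(a+3))) -> ((4*(0+b))+(4*(a+3)))
Apply DISTRIBUTE at L (target: (4*(0+b))): ((4*(0+b))+(4*(a+3))) -> (((4*0)+(4*b))+(4*(a+3)))
Apply SIMPLIFY at LL (target: (4*0)): (((4*0)+(4*b))+(4*(a+3))) -> ((0+(4*b))+(4*(a+3)))
Apply SIMPLIFY at L (target: (0+(4*b))): ((0+(4*b))+(4*(a+3))) -> ((4*b)+(4*(a+3)))
Apply DISTRIBUTE at R (target: (4*(a+3))): ((4*b)+(4*(a+3))) -> ((4*b)+((4*a)+(4*3)))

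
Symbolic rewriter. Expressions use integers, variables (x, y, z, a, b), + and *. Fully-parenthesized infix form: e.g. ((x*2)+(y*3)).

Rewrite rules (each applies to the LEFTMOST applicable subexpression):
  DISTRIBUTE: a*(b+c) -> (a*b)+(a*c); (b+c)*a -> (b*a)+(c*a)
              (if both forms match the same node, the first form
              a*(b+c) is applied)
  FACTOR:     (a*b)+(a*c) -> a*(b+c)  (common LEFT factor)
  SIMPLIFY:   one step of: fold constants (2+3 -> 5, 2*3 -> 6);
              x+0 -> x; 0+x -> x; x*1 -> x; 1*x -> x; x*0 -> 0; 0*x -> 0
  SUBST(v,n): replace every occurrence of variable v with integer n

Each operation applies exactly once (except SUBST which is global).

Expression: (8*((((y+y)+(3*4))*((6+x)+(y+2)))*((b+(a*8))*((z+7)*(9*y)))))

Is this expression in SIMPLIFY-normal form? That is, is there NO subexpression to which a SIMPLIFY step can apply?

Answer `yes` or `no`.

Answer: no

Derivation:
Expression: (8*((((y+y)+(3*4))*((6+x)+(y+2)))*((b+(a*8))*((z+7)*(9*y)))))
Scanning for simplifiable subexpressions (pre-order)...
  at root: (8*((((y+y)+(3*4))*((6+x)+(y+2)))*((b+(a*8))*((z+7)*(9*y))))) (not simplifiable)
  at R: ((((y+y)+(3*4))*((6+x)+(y+2)))*((b+(a*8))*((z+7)*(9*y)))) (not simplifiable)
  at RL: (((y+y)+(3*4))*((6+x)+(y+2))) (not simplifiable)
  at RLL: ((y+y)+(3*4)) (not simplifiable)
  at RLLL: (y+y) (not simplifiable)
  at RLLR: (3*4) (SIMPLIFIABLE)
  at RLR: ((6+x)+(y+2)) (not simplifiable)
  at RLRL: (6+x) (not simplifiable)
  at RLRR: (y+2) (not simplifiable)
  at RR: ((b+(a*8))*((z+7)*(9*y))) (not simplifiable)
  at RRL: (b+(a*8)) (not simplifiable)
  at RRLR: (a*8) (not simplifiable)
  at RRR: ((z+7)*(9*y)) (not simplifiable)
  at RRRL: (z+7) (not simplifiable)
  at RRRR: (9*y) (not simplifiable)
Found simplifiable subexpr at path RLLR: (3*4)
One SIMPLIFY step would give: (8*((((y+y)+12)*((6+x)+(y+2)))*((b+(a*8))*((z+7)*(9*y)))))
-> NOT in normal form.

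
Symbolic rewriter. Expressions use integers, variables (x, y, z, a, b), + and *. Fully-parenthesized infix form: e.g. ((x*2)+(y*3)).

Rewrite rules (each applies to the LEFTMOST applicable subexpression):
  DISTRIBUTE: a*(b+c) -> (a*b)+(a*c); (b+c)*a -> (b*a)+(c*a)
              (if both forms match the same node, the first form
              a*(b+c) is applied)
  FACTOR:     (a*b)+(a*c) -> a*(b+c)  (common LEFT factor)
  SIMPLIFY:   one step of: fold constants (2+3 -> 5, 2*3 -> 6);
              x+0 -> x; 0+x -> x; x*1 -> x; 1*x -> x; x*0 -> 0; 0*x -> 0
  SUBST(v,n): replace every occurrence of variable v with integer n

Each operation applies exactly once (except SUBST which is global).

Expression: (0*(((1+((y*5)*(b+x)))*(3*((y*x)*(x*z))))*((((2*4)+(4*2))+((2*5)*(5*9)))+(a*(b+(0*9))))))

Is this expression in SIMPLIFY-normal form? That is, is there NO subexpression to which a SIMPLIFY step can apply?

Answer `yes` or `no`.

Answer: no

Derivation:
Expression: (0*(((1+((y*5)*(b+x)))*(3*((y*x)*(x*z))))*((((2*4)+(4*2))+((2*5)*(5*9)))+(a*(b+(0*9))))))
Scanning for simplifiable subexpressions (pre-order)...
  at root: (0*(((1+((y*5)*(b+x)))*(3*((y*x)*(x*z))))*((((2*4)+(4*2))+((2*5)*(5*9)))+(a*(b+(0*9)))))) (SIMPLIFIABLE)
  at R: (((1+((y*5)*(b+x)))*(3*((y*x)*(x*z))))*((((2*4)+(4*2))+((2*5)*(5*9)))+(a*(b+(0*9))))) (not simplifiable)
  at RL: ((1+((y*5)*(b+x)))*(3*((y*x)*(x*z)))) (not simplifiable)
  at RLL: (1+((y*5)*(b+x))) (not simplifiable)
  at RLLR: ((y*5)*(b+x)) (not simplifiable)
  at RLLRL: (y*5) (not simplifiable)
  at RLLRR: (b+x) (not simplifiable)
  at RLR: (3*((y*x)*(x*z))) (not simplifiable)
  at RLRR: ((y*x)*(x*z)) (not simplifiable)
  at RLRRL: (y*x) (not simplifiable)
  at RLRRR: (x*z) (not simplifiable)
  at RR: ((((2*4)+(4*2))+((2*5)*(5*9)))+(a*(b+(0*9)))) (not simplifiable)
  at RRL: (((2*4)+(4*2))+((2*5)*(5*9))) (not simplifiable)
  at RRLL: ((2*4)+(4*2)) (not simplifiable)
  at RRLLL: (2*4) (SIMPLIFIABLE)
  at RRLLR: (4*2) (SIMPLIFIABLE)
  at RRLR: ((2*5)*(5*9)) (not simplifiable)
  at RRLRL: (2*5) (SIMPLIFIABLE)
  at RRLRR: (5*9) (SIMPLIFIABLE)
  at RRR: (a*(b+(0*9))) (not simplifiable)
  at RRRR: (b+(0*9)) (not simplifiable)
  at RRRRR: (0*9) (SIMPLIFIABLE)
Found simplifiable subexpr at path root: (0*(((1+((y*5)*(b+x)))*(3*((y*x)*(x*z))))*((((2*4)+(4*2))+((2*5)*(5*9)))+(a*(b+(0*9))))))
One SIMPLIFY step would give: 0
-> NOT in normal form.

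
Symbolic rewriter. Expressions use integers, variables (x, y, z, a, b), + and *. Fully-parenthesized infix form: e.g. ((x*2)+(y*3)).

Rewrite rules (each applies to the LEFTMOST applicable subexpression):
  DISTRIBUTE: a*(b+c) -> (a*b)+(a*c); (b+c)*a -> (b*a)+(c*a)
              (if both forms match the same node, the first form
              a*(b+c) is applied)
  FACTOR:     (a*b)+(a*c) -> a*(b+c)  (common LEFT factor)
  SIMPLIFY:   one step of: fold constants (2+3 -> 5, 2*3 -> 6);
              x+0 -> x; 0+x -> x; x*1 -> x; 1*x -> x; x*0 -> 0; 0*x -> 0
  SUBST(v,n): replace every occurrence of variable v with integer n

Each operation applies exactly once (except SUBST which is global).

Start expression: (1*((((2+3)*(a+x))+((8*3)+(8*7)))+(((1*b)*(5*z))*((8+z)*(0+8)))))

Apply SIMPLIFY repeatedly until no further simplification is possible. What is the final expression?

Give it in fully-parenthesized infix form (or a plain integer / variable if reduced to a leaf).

Start: (1*((((2+3)*(a+x))+((8*3)+(8*7)))+(((1*b)*(5*z))*((8+z)*(0+8)))))
Step 1: at root: (1*((((2+3)*(a+x))+((8*3)+(8*7)))+(((1*b)*(5*z))*((8+z)*(0+8))))) -> ((((2+3)*(a+x))+((8*3)+(8*7)))+(((1*b)*(5*z))*((8+z)*(0+8)))); overall: (1*((((2+3)*(a+x))+((8*3)+(8*7)))+(((1*b)*(5*z))*((8+z)*(0+8))))) -> ((((2+3)*(a+x))+((8*3)+(8*7)))+(((1*b)*(5*z))*((8+z)*(0+8))))
Step 2: at LLL: (2+3) -> 5; overall: ((((2+3)*(a+x))+((8*3)+(8*7)))+(((1*b)*(5*z))*((8+z)*(0+8)))) -> (((5*(a+x))+((8*3)+(8*7)))+(((1*b)*(5*z))*((8+z)*(0+8))))
Step 3: at LRL: (8*3) -> 24; overall: (((5*(a+x))+((8*3)+(8*7)))+(((1*b)*(5*z))*((8+z)*(0+8)))) -> (((5*(a+x))+(24+(8*7)))+(((1*b)*(5*z))*((8+z)*(0+8))))
Step 4: at LRR: (8*7) -> 56; overall: (((5*(a+x))+(24+(8*7)))+(((1*b)*(5*z))*((8+z)*(0+8)))) -> (((5*(a+x))+(24+56))+(((1*b)*(5*z))*((8+z)*(0+8))))
Step 5: at LR: (24+56) -> 80; overall: (((5*(a+x))+(24+56))+(((1*b)*(5*z))*((8+z)*(0+8)))) -> (((5*(a+x))+80)+(((1*b)*(5*z))*((8+z)*(0+8))))
Step 6: at RLL: (1*b) -> b; overall: (((5*(a+x))+80)+(((1*b)*(5*z))*((8+z)*(0+8)))) -> (((5*(a+x))+80)+((b*(5*z))*((8+z)*(0+8))))
Step 7: at RRR: (0+8) -> 8; overall: (((5*(a+x))+80)+((b*(5*z))*((8+z)*(0+8)))) -> (((5*(a+x))+80)+((b*(5*z))*((8+z)*8)))
Fixed point: (((5*(a+x))+80)+((b*(5*z))*((8+z)*8)))

Answer: (((5*(a+x))+80)+((b*(5*z))*((8+z)*8)))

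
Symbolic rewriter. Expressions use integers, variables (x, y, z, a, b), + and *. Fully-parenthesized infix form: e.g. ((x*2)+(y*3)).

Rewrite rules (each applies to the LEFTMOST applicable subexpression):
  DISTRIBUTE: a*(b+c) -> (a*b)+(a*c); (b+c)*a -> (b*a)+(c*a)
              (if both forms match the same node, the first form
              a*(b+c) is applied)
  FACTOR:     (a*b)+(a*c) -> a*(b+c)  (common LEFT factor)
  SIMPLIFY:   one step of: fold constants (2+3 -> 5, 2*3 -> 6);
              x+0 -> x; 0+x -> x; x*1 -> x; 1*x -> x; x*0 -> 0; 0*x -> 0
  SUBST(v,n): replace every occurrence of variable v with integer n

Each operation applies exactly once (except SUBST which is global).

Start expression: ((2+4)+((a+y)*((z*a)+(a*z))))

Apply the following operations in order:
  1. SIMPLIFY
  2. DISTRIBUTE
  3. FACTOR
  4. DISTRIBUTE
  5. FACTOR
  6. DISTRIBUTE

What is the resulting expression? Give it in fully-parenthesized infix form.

Answer: (6+(((a+y)*(z*a))+((a+y)*(a*z))))

Derivation:
Start: ((2+4)+((a+y)*((z*a)+(a*z))))
Apply SIMPLIFY at L (target: (2+4)): ((2+4)+((a+y)*((z*a)+(a*z)))) -> (6+((a+y)*((z*a)+(a*z))))
Apply DISTRIBUTE at R (target: ((a+y)*((z*a)+(a*z)))): (6+((a+y)*((z*a)+(a*z)))) -> (6+(((a+y)*(z*a))+((a+y)*(a*z))))
Apply FACTOR at R (target: (((a+y)*(z*a))+((a+y)*(a*z)))): (6+(((a+y)*(z*a))+((a+y)*(a*z)))) -> (6+((a+y)*((z*a)+(a*z))))
Apply DISTRIBUTE at R (target: ((a+y)*((z*a)+(a*z)))): (6+((a+y)*((z*a)+(a*z)))) -> (6+(((a+y)*(z*a))+((a+y)*(a*z))))
Apply FACTOR at R (target: (((a+y)*(z*a))+((a+y)*(a*z)))): (6+(((a+y)*(z*a))+((a+y)*(a*z)))) -> (6+((a+y)*((z*a)+(a*z))))
Apply DISTRIBUTE at R (target: ((a+y)*((z*a)+(a*z)))): (6+((a+y)*((z*a)+(a*z)))) -> (6+(((a+y)*(z*a))+((a+y)*(a*z))))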